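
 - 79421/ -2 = 39710 + 1/2 = 39710.50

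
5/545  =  1/109= 0.01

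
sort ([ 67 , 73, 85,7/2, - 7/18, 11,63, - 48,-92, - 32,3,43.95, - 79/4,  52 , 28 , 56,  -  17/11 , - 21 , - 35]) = [ - 92, - 48,  -  35 , - 32, - 21, - 79/4, - 17/11, -7/18,3, 7/2 , 11, 28,43.95 , 52,56, 63,67, 73,85]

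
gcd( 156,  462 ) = 6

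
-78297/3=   -  26099 = - 26099.00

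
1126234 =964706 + 161528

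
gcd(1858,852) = 2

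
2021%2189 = 2021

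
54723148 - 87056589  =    -  32333441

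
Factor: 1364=2^2*11^1*31^1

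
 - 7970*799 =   -  6368030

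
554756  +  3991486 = 4546242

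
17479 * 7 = 122353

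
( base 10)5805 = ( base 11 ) 43A8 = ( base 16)16ad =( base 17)1318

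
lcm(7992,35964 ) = 71928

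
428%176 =76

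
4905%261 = 207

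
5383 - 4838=545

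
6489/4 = 6489/4 = 1622.25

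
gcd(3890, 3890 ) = 3890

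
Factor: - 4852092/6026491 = - 2^2*3^1 * 7^1 * 47^1*1229^1*1871^( - 1)* 3221^( -1) 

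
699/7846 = 699/7846=   0.09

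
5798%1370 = 318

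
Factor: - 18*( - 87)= 1566 = 2^1 * 3^3*29^1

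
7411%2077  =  1180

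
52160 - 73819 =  - 21659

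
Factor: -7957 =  - 73^1*109^1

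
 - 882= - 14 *63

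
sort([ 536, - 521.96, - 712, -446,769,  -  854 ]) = [-854, -712, - 521.96, - 446,536,769]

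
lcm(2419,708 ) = 29028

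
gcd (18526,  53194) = 2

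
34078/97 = 34078/97 = 351.32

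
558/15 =37 + 1/5 = 37.20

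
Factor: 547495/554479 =5^1 * 13^1*647^(-1 )*857^( - 1)*8423^1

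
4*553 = 2212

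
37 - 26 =11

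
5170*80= 413600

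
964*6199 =5975836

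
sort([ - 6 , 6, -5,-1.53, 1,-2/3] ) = [-6, - 5,  -  1.53, - 2/3, 1, 6]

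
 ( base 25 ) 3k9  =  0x950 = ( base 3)10021022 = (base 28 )314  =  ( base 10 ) 2384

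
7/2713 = 7/2713 = 0.00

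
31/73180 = 31/73180 = 0.00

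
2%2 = 0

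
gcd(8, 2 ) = 2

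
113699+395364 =509063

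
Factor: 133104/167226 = 2^3*59^1 * 593^( - 1 )= 472/593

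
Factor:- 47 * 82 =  - 3854 = -  2^1*41^1*47^1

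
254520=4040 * 63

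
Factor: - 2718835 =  - 5^1*7^1*77681^1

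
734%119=20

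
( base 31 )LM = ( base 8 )1241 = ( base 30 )md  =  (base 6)3041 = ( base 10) 673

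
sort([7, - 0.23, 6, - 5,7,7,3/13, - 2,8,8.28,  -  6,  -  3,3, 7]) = [  -  6, - 5,- 3, - 2,-0.23, 3/13, 3, 6, 7, 7,  7, 7, 8 , 8.28]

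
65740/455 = 144  +  44/91 = 144.48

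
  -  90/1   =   - 90 =- 90.00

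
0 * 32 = 0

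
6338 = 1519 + 4819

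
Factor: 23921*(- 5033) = -120394393 = - 7^1* 19^1*719^1*1259^1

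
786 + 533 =1319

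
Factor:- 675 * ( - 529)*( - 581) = -207460575 = - 3^3*5^2 *7^1*23^2 * 83^1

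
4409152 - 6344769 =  - 1935617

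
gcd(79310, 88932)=2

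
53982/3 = 17994 = 17994.00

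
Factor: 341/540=2^( - 2) *3^( - 3 ) * 5^(-1 ) * 11^1*31^1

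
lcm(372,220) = 20460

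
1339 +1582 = 2921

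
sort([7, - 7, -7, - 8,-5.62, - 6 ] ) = [-8 , - 7,  -  7,-6, - 5.62 , 7]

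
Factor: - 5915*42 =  - 2^1*3^1*5^1*7^2*13^2 = - 248430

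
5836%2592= 652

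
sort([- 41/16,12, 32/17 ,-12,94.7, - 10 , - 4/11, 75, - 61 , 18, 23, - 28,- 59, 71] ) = [  -  61, - 59,-28,-12, - 10, - 41/16, - 4/11, 32/17, 12 , 18,23,71, 75,94.7] 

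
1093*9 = 9837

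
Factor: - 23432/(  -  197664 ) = 101/852 = 2^ ( - 2 )*3^( - 1)*71^( - 1 )*101^1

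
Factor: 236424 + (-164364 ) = 2^2*3^1 * 5^1*1201^1 = 72060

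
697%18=13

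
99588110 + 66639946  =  166228056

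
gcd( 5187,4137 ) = 21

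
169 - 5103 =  - 4934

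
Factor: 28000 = 2^5 * 5^3 * 7^1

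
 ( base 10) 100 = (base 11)91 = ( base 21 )4g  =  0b1100100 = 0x64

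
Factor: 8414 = 2^1*7^1*601^1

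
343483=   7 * 49069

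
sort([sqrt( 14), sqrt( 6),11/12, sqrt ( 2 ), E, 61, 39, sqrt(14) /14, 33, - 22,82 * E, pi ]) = [ - 22,sqrt ( 14) /14,11/12, sqrt(2), sqrt( 6), E,pi, sqrt ( 14),33, 39,  61, 82 * E ]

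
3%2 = 1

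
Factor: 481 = 13^1*37^1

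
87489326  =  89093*982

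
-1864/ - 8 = 233/1 = 233.00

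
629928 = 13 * 48456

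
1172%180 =92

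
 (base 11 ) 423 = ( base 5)4014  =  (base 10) 509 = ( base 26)JF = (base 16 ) 1FD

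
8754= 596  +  8158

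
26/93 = 26/93 = 0.28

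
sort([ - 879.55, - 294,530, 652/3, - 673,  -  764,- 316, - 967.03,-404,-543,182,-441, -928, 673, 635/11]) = [ - 967.03, - 928, - 879.55 , - 764, - 673, -543, - 441, - 404,-316,  -  294, 635/11,182,  652/3,530, 673] 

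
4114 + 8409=12523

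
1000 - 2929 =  - 1929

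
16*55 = 880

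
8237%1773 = 1145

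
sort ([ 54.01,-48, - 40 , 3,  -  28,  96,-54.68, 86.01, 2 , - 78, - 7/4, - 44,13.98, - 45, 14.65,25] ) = [  -  78, - 54.68, - 48, - 45,- 44, - 40, - 28, - 7/4, 2, 3,  13.98, 14.65, 25, 54.01, 86.01, 96 ] 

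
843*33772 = 28469796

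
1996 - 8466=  - 6470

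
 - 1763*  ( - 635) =1119505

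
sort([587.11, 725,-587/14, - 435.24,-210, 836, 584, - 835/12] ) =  [ - 435.24, - 210,  -  835/12, - 587/14, 584, 587.11,725, 836 ] 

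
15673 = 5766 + 9907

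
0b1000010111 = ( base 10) 535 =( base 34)FP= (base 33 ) G7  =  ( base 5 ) 4120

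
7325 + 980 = 8305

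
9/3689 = 9/3689 = 0.00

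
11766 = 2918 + 8848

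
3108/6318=518/1053 = 0.49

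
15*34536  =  518040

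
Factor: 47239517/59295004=2^( - 2)* 13^1*89^( - 1)*131^1*193^( - 1)*863^ ( - 1)*27739^1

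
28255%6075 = 3955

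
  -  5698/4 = - 2849/2 = -  1424.50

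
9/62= 9/62 = 0.15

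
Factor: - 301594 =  - 2^1*150797^1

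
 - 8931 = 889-9820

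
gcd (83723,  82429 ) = 1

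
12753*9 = 114777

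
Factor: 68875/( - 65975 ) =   -  5^1*7^( - 1 )*13^( - 1)*19^1 = - 95/91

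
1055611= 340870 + 714741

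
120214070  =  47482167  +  72731903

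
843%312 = 219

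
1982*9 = 17838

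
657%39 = 33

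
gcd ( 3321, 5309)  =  1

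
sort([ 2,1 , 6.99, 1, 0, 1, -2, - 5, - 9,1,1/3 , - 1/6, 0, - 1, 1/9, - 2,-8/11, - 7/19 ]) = [-9, - 5, - 2,  -  2, - 1,-8/11, - 7/19, - 1/6,0, 0,  1/9, 1/3, 1,  1, 1, 1,2,6.99] 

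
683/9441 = 683/9441=0.07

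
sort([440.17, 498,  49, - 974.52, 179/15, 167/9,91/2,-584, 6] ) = [-974.52, - 584 , 6, 179/15, 167/9, 91/2, 49,  440.17, 498]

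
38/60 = 19/30  =  0.63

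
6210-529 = 5681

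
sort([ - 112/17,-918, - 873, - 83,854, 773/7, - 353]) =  [ - 918, - 873,  -  353, - 83, - 112/17, 773/7, 854]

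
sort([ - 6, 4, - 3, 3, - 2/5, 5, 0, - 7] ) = [-7, - 6, - 3, - 2/5, 0, 3,4, 5 ] 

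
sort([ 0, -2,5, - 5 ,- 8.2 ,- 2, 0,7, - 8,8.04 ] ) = [-8.2, - 8,-5, - 2,-2, 0,0, 5 , 7, 8.04 ]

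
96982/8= 12122  +  3/4 = 12122.75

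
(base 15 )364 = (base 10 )769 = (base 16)301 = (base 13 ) 472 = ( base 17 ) 2B4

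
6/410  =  3/205 = 0.01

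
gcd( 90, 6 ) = 6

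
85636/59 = 85636/59 = 1451.46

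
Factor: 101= 101^1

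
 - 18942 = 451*( - 42 )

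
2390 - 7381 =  - 4991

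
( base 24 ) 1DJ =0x38B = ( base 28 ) 14b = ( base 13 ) 54a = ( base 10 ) 907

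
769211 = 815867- 46656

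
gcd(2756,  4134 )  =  1378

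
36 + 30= 66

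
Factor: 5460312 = 2^3*3^1*11^1 * 13^1*37^1*43^1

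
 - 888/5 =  - 888/5=   - 177.60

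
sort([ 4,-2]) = [  -  2, 4] 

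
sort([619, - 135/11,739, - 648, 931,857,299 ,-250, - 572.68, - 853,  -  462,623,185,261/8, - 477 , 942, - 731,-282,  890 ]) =[ - 853, - 731, - 648, - 572.68,  -  477, - 462, - 282, - 250, - 135/11,  261/8, 185,299,619,623,739,857, 890, 931,942]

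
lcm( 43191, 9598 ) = 86382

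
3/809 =3/809 = 0.00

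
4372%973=480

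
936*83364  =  78028704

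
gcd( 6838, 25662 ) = 26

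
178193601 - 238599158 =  - 60405557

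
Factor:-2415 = - 3^1*5^1  *  7^1*23^1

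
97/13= 7 + 6/13= 7.46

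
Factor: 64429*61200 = 3943054800 = 2^4 *3^2*5^2 * 17^1*19^1*3391^1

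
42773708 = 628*68111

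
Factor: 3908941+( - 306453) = 2^3*450311^1 = 3602488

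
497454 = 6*82909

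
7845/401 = 7845/401 = 19.56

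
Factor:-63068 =-2^2*15767^1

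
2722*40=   108880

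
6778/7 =6778/7=968.29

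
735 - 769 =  - 34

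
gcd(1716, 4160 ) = 52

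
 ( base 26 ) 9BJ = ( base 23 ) c1i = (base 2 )1100011110101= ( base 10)6389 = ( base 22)D49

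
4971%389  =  303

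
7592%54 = 32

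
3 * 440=1320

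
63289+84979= 148268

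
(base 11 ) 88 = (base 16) 60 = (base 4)1200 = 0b1100000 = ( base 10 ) 96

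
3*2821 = 8463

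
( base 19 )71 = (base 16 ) 86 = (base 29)4i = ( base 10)134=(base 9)158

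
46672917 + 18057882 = 64730799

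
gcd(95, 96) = 1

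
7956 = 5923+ 2033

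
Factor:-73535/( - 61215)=191/159 = 3^( - 1)*53^( - 1 )  *  191^1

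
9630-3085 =6545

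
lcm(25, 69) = 1725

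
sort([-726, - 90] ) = [-726,  -  90]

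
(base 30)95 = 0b100010011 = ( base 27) A5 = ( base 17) G3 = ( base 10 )275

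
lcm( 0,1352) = 0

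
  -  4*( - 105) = 420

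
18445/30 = 3689/6 = 614.83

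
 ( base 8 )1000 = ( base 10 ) 512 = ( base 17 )1d2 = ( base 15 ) 242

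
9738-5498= 4240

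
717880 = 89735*8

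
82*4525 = 371050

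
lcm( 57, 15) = 285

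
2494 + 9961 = 12455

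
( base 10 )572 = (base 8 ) 1074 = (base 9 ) 705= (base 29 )JL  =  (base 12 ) 3b8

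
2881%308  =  109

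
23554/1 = 23554 = 23554.00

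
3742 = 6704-2962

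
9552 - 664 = 8888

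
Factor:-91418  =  - 2^1 * 43^1*1063^1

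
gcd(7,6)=1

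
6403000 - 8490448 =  - 2087448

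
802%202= 196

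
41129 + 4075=45204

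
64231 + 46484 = 110715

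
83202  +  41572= 124774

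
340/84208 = 85/21052 =0.00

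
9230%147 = 116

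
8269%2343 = 1240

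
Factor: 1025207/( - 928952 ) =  - 2^( - 3)*151^( - 1)*293^1*769^( - 1 )*3499^1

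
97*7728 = 749616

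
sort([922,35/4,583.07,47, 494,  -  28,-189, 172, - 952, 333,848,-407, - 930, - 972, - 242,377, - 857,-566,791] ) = [ - 972, - 952, - 930, - 857, - 566, - 407, - 242, - 189,-28 , 35/4 , 47, 172, 333,377,  494, 583.07,791, 848,922 ] 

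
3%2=1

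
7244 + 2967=10211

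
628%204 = 16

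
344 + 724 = 1068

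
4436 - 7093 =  - 2657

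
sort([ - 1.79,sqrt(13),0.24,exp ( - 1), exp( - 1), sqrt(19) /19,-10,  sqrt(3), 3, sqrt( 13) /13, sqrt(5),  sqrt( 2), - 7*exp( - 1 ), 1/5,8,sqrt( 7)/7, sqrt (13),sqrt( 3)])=[ - 10, - 7*exp( - 1 ), - 1.79,1/5,sqrt(19)/19,0.24,  sqrt (13)/13, exp(-1),exp( - 1),sqrt( 7) /7,sqrt(2 ),sqrt(3 ),sqrt( 3 ),sqrt (5), 3,sqrt(13), sqrt ( 13),8]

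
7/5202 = 7/5202 = 0.00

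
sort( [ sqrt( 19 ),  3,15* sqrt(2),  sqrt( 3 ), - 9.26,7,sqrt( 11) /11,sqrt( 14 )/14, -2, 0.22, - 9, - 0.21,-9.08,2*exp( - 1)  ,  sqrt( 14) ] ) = [  -  9.26, - 9.08 ,-9, - 2, - 0.21,  0.22,  sqrt(14 )/14,sqrt( 11)/11,  2*exp( - 1 ),sqrt(3),3,  sqrt(14), sqrt(19),7,15 *sqrt(2 ) ]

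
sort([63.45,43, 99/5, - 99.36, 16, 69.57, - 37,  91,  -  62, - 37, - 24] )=[ - 99.36,-62,-37,-37, - 24, 16,99/5,43  ,  63.45, 69.57,91]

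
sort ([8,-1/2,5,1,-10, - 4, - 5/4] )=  [-10,-4, - 5/4,  -  1/2, 1,5, 8 ]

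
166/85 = 166/85 = 1.95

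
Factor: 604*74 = 2^3*37^1*151^1 =44696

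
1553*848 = 1316944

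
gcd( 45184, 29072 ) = 16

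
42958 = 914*47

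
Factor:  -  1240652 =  - 2^2 *7^1 * 59^1 * 751^1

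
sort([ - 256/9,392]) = [ - 256/9, 392]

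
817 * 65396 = 53428532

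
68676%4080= 3396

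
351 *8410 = 2951910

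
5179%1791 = 1597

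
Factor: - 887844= -2^2 * 3^1*241^1*307^1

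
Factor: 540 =2^2*3^3 * 5^1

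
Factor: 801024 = 2^8*3^1*7^1*149^1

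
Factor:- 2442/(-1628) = 2^ (  -  1)*3^1 = 3/2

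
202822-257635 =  - 54813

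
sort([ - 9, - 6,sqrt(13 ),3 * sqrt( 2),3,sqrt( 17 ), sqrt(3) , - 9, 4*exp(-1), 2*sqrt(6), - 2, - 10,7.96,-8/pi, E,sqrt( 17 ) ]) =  [ - 10, - 9,- 9, - 6,-8/pi, - 2, 4*exp(-1) , sqrt( 3),E , 3, sqrt( 13),sqrt( 17 ),  sqrt( 17 ), 3*sqrt( 2),2*sqrt( 6),7.96] 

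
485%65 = 30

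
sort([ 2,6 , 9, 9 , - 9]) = [ - 9, 2,6,9, 9]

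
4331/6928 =4331/6928 = 0.63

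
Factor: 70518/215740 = 2^(  -  1 ) * 3^1*5^( - 1 )*67^( - 1)*73^1= 219/670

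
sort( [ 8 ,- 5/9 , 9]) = [ - 5/9,8, 9]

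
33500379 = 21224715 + 12275664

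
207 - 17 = 190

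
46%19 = 8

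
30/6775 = 6/1355 = 0.00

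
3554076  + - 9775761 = -6221685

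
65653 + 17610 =83263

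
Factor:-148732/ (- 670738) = 2^1*103^1 * 929^ ( - 1) = 206/929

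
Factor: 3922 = 2^1*37^1*53^1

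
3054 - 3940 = - 886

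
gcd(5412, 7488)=12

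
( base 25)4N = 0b1111011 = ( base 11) 102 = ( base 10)123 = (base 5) 443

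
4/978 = 2/489=0.00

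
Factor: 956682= 2^1*3^2*53149^1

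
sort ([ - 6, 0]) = [ - 6, 0] 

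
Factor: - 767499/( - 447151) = 3^1*29^( - 1)*101^1 * 149^1*907^( - 1 ) = 45147/26303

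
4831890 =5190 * 931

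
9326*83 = 774058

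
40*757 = 30280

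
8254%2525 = 679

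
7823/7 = 1117+ 4/7 = 1117.57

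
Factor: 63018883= 173^1*364271^1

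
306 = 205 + 101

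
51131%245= 171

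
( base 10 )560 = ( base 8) 1060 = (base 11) 46A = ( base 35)g0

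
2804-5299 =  - 2495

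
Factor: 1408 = 2^7  *  11^1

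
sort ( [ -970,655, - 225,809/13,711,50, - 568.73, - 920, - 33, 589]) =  [ - 970, -920, - 568.73, - 225,  -  33,50,809/13, 589, 655,  711]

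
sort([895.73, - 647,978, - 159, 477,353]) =[ - 647, - 159,353, 477, 895.73,978 ] 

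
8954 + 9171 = 18125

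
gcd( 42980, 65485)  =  35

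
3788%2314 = 1474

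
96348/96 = 8029/8 = 1003.62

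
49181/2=24590 + 1/2 = 24590.50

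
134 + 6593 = 6727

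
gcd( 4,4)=4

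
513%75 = 63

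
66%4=2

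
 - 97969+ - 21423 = -119392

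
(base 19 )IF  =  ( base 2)101100101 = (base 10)357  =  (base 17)140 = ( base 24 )el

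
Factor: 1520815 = 5^1 * 304163^1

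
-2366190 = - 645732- 1720458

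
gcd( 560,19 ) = 1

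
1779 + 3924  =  5703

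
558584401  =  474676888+83907513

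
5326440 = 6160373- 833933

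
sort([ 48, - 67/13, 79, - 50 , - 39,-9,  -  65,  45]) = [ - 65,  -  50,-39, - 9, - 67/13,45,  48,79]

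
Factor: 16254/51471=6/19  =  2^1*3^1*19^( - 1)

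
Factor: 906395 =5^1 *7^1 * 19^1*29^1*47^1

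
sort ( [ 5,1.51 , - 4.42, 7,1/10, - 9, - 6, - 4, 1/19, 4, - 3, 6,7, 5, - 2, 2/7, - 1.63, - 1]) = [-9, - 6,  -  4.42, - 4,  -  3,-2, - 1.63,-1, 1/19, 1/10, 2/7, 1.51, 4, 5  ,  5, 6, 7,7] 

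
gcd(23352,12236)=28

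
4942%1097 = 554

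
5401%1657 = 430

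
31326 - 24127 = 7199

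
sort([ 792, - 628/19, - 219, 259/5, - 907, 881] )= [ - 907, - 219, - 628/19,  259/5,792,881 ]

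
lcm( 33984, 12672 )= 747648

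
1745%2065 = 1745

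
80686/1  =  80686 = 80686.00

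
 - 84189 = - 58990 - 25199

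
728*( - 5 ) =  - 3640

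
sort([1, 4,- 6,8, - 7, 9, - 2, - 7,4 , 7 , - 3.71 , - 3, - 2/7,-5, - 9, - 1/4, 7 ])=[ - 9, - 7 , - 7,-6, - 5, - 3.71,-3, - 2, - 2/7, - 1/4,1, 4,  4,  7,7,8,  9 ] 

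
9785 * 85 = 831725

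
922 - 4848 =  -3926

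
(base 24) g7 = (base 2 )110000111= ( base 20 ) jb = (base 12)287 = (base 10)391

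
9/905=9/905=0.01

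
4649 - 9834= -5185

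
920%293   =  41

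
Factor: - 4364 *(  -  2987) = 13035268 = 2^2*29^1*103^1 * 1091^1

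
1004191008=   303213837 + 700977171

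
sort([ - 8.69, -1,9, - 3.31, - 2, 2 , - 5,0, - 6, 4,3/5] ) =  [-8.69, - 6, - 5 ,-3.31, - 2 ,-1 , 0,3/5,2, 4,  9]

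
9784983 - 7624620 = 2160363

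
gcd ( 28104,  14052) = 14052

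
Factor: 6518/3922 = 3259/1961 = 37^ ( - 1)*53^(  -  1)*3259^1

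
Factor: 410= 2^1 * 5^1*41^1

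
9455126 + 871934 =10327060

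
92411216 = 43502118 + 48909098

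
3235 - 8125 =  - 4890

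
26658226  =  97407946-70749720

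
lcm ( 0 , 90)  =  0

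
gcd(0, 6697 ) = 6697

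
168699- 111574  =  57125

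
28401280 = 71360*398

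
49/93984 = 49/93984 = 0.00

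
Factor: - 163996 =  - 2^2*7^1*5857^1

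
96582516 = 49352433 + 47230083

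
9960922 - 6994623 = 2966299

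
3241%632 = 81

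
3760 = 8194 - 4434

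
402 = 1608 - 1206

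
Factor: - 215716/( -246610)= 398/455  =  2^1*5^(-1)*7^( - 1) * 13^ (-1 )*199^1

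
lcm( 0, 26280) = 0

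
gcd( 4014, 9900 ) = 18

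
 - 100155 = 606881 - 707036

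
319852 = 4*79963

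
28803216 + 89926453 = 118729669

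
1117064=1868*598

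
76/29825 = 76/29825 = 0.00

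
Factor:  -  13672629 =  - 3^2*47^1 * 32323^1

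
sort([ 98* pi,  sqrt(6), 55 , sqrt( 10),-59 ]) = [ - 59,sqrt (6),sqrt(10 ),55,98 * pi]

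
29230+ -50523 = -21293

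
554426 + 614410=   1168836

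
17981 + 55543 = 73524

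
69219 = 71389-2170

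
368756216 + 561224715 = 929980931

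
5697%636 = 609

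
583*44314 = 25835062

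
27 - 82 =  - 55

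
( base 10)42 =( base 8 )52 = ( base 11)39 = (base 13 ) 33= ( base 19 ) 24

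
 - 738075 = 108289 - 846364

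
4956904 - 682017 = 4274887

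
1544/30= 772/15= 51.47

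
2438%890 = 658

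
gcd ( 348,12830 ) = 2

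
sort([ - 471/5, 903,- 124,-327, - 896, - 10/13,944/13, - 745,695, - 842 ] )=[ - 896, -842, - 745,- 327, - 124, - 471/5, - 10/13,944/13,695, 903] 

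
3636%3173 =463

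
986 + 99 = 1085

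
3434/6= 1717/3= 572.33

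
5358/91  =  58 +80/91 = 58.88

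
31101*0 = 0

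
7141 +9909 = 17050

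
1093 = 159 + 934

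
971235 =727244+243991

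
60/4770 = 2/159 = 0.01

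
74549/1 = 74549 = 74549.00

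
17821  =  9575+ 8246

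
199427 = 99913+99514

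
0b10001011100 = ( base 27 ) 1e9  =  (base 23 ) 22C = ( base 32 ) 12s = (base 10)1116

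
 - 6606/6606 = -1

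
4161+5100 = 9261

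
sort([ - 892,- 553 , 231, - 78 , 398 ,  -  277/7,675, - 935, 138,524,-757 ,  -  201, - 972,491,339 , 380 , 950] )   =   [ - 972 , - 935, - 892,  -  757 ,-553 ,-201,- 78,-277/7, 138, 231, 339,380, 398,491 , 524,675, 950]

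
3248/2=1624=1624.00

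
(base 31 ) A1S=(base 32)9E5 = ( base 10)9669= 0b10010111000101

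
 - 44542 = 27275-71817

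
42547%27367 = 15180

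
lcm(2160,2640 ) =23760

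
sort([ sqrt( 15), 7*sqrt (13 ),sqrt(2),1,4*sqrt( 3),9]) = [ 1,sqrt(2 ), sqrt( 15),4*sqrt( 3 ),9,7*sqrt( 13 )] 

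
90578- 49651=40927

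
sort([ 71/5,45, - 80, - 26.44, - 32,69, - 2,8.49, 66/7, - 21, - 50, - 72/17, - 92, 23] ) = [ - 92, - 80, - 50, - 32, - 26.44, - 21, - 72/17,-2,8.49,  66/7,71/5, 23, 45,69 ] 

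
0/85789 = 0  =  0.00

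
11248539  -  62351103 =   -  51102564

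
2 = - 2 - -4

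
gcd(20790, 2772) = 1386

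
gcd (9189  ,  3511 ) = 1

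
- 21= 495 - 516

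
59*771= 45489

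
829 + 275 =1104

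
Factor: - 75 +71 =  - 4 =- 2^2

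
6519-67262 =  - 60743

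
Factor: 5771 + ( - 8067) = -2^3 *7^1 *41^1= - 2296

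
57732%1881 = 1302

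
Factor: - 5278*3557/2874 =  - 9386923/1437 = - 3^( - 1)*7^1*13^1*29^1*479^( - 1 ) *3557^1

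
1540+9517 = 11057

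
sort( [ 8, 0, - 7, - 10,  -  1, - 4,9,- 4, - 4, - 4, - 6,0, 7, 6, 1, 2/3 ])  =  [  -  10, - 7, - 6, - 4, - 4, - 4, - 4,-1,0, 0, 2/3,1, 6, 7,8,9]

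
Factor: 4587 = 3^1 * 11^1 * 139^1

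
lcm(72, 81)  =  648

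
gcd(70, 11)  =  1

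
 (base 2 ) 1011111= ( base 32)2V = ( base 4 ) 1133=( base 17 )5A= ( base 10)95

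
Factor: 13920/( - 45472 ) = -15/49 = - 3^1* 5^1*7^ ( - 2)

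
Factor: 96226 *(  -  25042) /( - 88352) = 602422873/22088 = 2^( - 3 ) * 11^( - 1 )* 13^1*19^1 * 251^ (  -  1 )*659^1*3701^1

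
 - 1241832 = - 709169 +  - 532663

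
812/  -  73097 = - 1 + 72285/73097=- 0.01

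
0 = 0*38332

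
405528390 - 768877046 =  - 363348656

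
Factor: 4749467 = 4749467^1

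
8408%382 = 4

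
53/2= 26+1/2 = 26.50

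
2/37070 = 1/18535 =0.00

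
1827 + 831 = 2658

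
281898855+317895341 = 599794196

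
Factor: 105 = 3^1*5^1* 7^1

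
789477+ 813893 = 1603370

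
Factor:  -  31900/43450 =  - 58/79 = -2^1* 29^1*79^( - 1)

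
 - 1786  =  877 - 2663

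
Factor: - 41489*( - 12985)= 5^1* 7^3*53^1*5927^1 = 538734665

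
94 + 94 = 188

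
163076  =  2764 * 59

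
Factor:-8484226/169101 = -2^1 *3^ ( - 3 ) *683^1* 6211^1*6263^(  -  1 )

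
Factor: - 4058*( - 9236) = 2^3*2029^1*2309^1 = 37479688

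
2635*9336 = 24600360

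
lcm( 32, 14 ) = 224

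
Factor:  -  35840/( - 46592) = 10/13 = 2^1*5^1*13^( - 1 )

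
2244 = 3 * 748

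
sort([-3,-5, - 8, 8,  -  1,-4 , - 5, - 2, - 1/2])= [  -  8, - 5, - 5,-4 , - 3, - 2, - 1, - 1/2, 8]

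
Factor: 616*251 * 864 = 2^8*3^3*7^1*11^1*251^1 = 133588224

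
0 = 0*506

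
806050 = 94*8575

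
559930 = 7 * 79990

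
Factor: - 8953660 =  - 2^2*5^1*447683^1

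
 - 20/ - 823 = 20/823= 0.02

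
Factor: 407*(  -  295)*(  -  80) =9605200 =2^4*5^2*11^1 * 37^1 * 59^1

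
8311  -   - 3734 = 12045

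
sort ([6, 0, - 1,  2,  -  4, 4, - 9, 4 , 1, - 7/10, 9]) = [-9, - 4, - 1,-7/10, 0,1, 2, 4, 4,6, 9]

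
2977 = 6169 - 3192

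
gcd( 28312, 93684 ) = 4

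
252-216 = 36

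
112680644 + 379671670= 492352314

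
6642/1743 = 2214/581 = 3.81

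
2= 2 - 0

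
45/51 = 15/17=0.88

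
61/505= 61/505= 0.12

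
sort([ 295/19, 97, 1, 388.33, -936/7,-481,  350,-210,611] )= [ - 481, - 210, - 936/7,1,295/19 , 97 , 350,388.33,611 ]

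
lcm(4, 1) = 4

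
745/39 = 745/39 = 19.10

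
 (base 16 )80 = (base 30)48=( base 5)1003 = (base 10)128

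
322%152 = 18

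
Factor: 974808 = 2^3 * 3^3*4513^1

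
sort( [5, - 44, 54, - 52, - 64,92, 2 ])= [ - 64,  -  52,-44,2,5,54, 92]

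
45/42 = 1 + 1/14 = 1.07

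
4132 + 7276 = 11408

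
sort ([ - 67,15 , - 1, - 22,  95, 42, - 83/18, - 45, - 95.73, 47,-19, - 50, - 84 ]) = [-95.73,-84 , - 67, - 50, - 45, - 22, - 19, - 83/18,  -  1,15, 42,  47,95]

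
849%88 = 57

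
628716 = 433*1452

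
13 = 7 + 6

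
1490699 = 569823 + 920876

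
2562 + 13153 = 15715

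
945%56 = 49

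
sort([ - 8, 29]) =[ - 8, 29]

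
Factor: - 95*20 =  - 1900 = - 2^2*5^2*19^1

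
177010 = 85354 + 91656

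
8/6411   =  8/6411 = 0.00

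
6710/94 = 3355/47= 71.38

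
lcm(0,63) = 0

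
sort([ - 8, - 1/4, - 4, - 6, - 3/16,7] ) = [ - 8, - 6, - 4, - 1/4, - 3/16, 7]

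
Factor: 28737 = 3^2 * 31^1 *103^1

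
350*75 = 26250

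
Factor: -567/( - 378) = 2^( - 1)*3^1 = 3/2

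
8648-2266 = 6382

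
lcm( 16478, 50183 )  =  1104026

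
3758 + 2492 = 6250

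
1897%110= 27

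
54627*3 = 163881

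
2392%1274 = 1118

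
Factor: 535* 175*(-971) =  - 5^3*7^1*107^1*971^1 = - 90909875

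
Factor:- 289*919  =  -265591 = - 17^2*919^1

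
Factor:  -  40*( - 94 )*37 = 2^4*5^1*37^1*47^1= 139120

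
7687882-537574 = 7150308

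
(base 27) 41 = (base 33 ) 3a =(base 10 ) 109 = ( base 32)3D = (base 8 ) 155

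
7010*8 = 56080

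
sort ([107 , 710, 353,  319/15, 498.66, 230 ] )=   [ 319/15, 107, 230, 353, 498.66, 710 ] 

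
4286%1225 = 611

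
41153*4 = 164612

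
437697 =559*783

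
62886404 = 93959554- 31073150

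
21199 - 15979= 5220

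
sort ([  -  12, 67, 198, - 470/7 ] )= [  -  470/7,-12,  67,198 ] 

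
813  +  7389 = 8202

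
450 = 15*30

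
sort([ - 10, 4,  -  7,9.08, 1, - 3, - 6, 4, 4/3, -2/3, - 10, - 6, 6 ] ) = [ - 10,-10, - 7,- 6, - 6, - 3,  -  2/3,1, 4/3,4, 4,6,9.08 ] 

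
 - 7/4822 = - 1 + 4815/4822=- 0.00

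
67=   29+38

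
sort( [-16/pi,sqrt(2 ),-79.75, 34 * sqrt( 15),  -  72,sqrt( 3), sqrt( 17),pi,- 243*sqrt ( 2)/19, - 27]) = [  -  79.75,-72,-27, - 243 * sqrt( 2 ) /19,-16/pi, sqrt( 2) , sqrt(3),pi, sqrt( 17 ) , 34*sqrt( 15)]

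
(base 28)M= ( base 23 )M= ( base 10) 22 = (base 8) 26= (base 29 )M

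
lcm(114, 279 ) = 10602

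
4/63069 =4/63069 =0.00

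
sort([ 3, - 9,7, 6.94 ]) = [ - 9,3, 6.94, 7 ]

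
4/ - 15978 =-1 + 7987/7989 = - 0.00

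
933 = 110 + 823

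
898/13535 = 898/13535 = 0.07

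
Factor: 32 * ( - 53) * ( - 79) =2^5*53^1*79^1 = 133984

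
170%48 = 26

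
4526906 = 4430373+96533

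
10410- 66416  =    -  56006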